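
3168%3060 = 108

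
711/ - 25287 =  - 237/8429 =- 0.03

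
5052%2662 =2390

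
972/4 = 243 =243.00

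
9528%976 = 744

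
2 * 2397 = 4794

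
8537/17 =502 + 3/17 = 502.18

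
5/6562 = 5/6562 = 0.00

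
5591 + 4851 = 10442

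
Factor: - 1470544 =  - 2^4*91909^1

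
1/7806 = 1/7806= 0.00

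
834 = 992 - 158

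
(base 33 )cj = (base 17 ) 177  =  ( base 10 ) 415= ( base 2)110011111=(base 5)3130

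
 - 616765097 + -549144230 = -1165909327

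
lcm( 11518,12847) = 334022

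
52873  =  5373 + 47500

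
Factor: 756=2^2*3^3*7^1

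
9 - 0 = 9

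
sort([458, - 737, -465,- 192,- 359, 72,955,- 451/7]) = [-737, - 465, - 359, - 192, - 451/7,72, 458, 955]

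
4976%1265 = 1181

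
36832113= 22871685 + 13960428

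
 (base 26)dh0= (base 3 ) 110122212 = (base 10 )9230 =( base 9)13585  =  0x240E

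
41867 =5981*7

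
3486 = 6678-3192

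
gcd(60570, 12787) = 673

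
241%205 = 36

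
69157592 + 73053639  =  142211231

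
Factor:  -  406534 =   -  2^1  *  31^1*79^1*83^1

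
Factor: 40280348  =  2^2*10070087^1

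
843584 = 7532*112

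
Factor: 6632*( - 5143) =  - 2^3 *37^1 * 139^1*829^1= -  34108376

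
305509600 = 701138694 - 395629094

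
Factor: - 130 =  - 2^1*5^1*13^1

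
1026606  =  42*24443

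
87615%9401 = 3006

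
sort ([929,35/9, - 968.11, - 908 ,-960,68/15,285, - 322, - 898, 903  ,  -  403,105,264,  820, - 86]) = [  -  968.11, - 960, - 908, - 898, - 403, - 322 , - 86, 35/9,68/15  ,  105,264, 285,  820, 903, 929]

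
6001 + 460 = 6461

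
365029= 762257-397228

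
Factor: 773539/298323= 3^( - 4)*13^1*29^(-1)*127^( - 1)*157^1*379^1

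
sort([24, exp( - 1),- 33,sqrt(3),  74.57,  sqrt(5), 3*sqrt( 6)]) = [ - 33 , exp(-1),  sqrt (3), sqrt(5 ),3*sqrt( 6),24 , 74.57 ]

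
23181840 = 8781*2640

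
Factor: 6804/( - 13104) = - 27/52=- 2^( - 2 )*3^3*13^( - 1 )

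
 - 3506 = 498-4004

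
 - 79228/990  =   - 39614/495= - 80.03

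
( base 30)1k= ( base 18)2e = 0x32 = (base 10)50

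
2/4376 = 1/2188 = 0.00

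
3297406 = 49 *67294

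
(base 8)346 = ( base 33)6w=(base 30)7K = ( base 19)c2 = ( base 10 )230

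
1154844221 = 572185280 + 582658941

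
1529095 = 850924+678171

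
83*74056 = 6146648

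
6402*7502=48027804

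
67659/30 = 22553/10  =  2255.30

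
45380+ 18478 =63858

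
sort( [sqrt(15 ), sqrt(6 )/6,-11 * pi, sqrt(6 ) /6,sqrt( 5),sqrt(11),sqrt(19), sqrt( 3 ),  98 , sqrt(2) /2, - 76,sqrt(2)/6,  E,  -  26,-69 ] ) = [ - 76 ,  -  69, - 11 * pi,-26,sqrt( 2 )/6,  sqrt(6 )/6 , sqrt(6)/6,sqrt ( 2)/2, sqrt( 3 ),sqrt(5),E, sqrt(11),  sqrt ( 15 ),sqrt(19),98] 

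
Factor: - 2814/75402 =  - 469/12567 = - 3^(  -  1 )*7^1*59^(-1)*67^1*71^( - 1)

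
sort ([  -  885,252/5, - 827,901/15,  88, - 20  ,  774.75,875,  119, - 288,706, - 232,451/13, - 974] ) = [ - 974, - 885, - 827, - 288 , - 232 , - 20,451/13,252/5, 901/15,88, 119,  706,774.75, 875 ]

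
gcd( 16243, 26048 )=37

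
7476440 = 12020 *622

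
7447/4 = 1861 + 3/4= 1861.75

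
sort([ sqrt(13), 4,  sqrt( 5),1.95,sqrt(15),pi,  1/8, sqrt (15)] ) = [ 1/8,1.95,  sqrt( 5),pi,sqrt(13),sqrt (15),sqrt(15) , 4 ]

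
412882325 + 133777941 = 546660266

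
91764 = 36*2549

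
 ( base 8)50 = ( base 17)26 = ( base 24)1g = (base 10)40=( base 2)101000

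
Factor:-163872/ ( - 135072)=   7^(-1 )*67^( - 1) * 569^1= 569/469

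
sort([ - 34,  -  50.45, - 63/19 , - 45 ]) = [ - 50.45,  -  45, - 34, - 63/19] 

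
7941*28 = 222348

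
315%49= 21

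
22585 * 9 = 203265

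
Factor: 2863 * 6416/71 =18369008/71 = 2^4*7^1*71^( - 1)*401^1*409^1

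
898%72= 34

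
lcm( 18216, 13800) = 455400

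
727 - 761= -34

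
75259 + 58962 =134221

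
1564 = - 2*( - 782 )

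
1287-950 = 337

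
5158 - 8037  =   - 2879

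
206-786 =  - 580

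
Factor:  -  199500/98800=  - 2^( - 2 )*3^1*5^1*7^1*13^ ( - 1 ) =-105/52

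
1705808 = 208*8201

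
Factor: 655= 5^1 *131^1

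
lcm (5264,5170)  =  289520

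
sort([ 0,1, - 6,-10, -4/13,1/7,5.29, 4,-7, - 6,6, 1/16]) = [- 10,-7 ,-6,-6, - 4/13, 0  ,  1/16,1/7,1,4,5.29,6]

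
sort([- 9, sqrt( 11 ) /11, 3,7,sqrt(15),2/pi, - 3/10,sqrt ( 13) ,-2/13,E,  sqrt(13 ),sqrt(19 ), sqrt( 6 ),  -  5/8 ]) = [ -9,- 5/8,  -  3/10, - 2/13, sqrt(11)/11,2/pi,sqrt(6),E,3,sqrt( 13 ),sqrt( 13),sqrt(15), sqrt (19),7]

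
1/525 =1/525=0.00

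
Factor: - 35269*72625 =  - 2561411125 = -5^3*7^1*13^1 * 83^1 * 2713^1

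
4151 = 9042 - 4891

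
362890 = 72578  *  5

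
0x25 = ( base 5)122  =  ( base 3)1101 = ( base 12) 31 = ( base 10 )37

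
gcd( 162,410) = 2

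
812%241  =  89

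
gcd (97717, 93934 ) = 1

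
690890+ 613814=1304704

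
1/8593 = 1/8593 =0.00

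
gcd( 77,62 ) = 1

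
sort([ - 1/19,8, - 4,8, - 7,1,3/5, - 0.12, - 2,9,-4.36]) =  [ - 7, - 4.36, - 4, -2, - 0.12,-1/19,  3/5, 1,  8,8,9 ]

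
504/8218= 36/587 = 0.06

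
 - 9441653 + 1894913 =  - 7546740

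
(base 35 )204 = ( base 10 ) 2454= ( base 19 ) 6F3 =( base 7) 10104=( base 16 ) 996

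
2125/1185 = 1 + 188/237 = 1.79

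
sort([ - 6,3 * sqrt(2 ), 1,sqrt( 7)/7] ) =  [ - 6 , sqrt(7 ) /7,  1,3 *sqrt(2)] 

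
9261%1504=237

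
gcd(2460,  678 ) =6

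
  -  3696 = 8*(-462)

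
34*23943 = 814062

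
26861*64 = 1719104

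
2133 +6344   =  8477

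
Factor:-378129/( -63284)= 2^( - 2)*3^1*13^( - 1)*241^1*523^1*1217^(-1) 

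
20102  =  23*874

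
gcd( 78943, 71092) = 1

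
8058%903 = 834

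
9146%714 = 578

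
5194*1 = 5194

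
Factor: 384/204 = 32/17  =  2^5* 17^( - 1 ) 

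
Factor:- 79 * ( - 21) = 3^1*7^1*79^1 = 1659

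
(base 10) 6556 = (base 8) 14634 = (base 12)3964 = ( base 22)dc0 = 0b1100110011100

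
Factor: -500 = -2^2* 5^3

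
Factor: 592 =2^4 * 37^1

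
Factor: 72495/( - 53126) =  - 2^(-1)*3^4*5^1*101^( - 1 )*179^1*263^( - 1)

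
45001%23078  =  21923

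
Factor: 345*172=59340  =  2^2*3^1*5^1*23^1*43^1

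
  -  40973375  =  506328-41479703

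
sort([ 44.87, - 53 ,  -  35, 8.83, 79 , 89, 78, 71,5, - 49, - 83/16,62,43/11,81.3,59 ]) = [ - 53, - 49, - 35,-83/16, 43/11, 5,8.83, 44.87, 59,62, 71, 78,79, 81.3 , 89]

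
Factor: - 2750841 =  - 3^4 *33961^1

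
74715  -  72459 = 2256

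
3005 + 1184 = 4189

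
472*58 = 27376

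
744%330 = 84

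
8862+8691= 17553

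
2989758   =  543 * 5506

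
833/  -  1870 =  - 1 + 61/110 = - 0.45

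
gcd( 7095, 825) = 165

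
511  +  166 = 677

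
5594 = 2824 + 2770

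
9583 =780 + 8803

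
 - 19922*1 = -19922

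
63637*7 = 445459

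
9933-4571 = 5362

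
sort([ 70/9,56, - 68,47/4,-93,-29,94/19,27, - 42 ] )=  [ - 93,-68, - 42,- 29,  94/19,70/9,47/4,27, 56 ]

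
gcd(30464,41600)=128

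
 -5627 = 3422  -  9049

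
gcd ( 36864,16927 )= 1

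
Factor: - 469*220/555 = -20636/111 = - 2^2*3^(  -  1) * 7^1*11^1*37^( - 1)*67^1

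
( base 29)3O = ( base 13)87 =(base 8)157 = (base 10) 111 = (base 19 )5G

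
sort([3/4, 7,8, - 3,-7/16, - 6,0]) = [ - 6,-3, - 7/16 , 0, 3/4, 7,  8] 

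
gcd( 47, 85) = 1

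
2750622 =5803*474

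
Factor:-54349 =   -  17^1 * 23^1*139^1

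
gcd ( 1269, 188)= 47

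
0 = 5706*0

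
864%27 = 0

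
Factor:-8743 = -7^1*1249^1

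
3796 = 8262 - 4466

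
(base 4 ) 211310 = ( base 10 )2420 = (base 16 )974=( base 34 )236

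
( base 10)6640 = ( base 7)25234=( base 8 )14760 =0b1100111110000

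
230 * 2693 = 619390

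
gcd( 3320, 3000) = 40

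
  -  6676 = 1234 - 7910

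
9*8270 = 74430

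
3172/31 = 102+ 10/31 = 102.32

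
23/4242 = 23/4242 = 0.01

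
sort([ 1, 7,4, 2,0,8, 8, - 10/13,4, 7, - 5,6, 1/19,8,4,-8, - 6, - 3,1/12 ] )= [-8, - 6,-5, - 3,  -  10/13,0,1/19,1/12,1,2, 4,4, 4 , 6, 7,7 , 8 , 8 , 8]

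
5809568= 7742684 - 1933116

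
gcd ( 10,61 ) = 1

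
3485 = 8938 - 5453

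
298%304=298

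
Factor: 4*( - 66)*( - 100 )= 2^5*  3^1*5^2*11^1 =26400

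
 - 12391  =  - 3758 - 8633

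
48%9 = 3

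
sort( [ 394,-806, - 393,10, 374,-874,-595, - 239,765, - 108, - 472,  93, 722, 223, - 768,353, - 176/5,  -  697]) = [-874 , - 806  ,-768 , - 697, - 595, - 472, - 393, - 239, -108, - 176/5,10,93,223, 353,  374,394,  722,765]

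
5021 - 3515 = 1506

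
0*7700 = 0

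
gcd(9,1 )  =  1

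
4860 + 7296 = 12156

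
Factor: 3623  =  3623^1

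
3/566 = 3/566 = 0.01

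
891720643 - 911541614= - 19820971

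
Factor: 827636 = 2^2*206909^1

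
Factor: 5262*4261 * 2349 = 2^1*3^5*29^1*877^1*4261^1 = 52667826318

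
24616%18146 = 6470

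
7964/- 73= - 7964/73  =  - 109.10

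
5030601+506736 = 5537337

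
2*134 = 268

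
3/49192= 3/49192 = 0.00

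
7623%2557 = 2509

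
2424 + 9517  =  11941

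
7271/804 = 9 + 35/804 = 9.04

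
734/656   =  1  +  39/328 = 1.12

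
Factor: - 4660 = -2^2*  5^1*233^1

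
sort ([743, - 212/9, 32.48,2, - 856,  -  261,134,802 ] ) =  [ - 856, - 261, - 212/9,2,  32.48,134, 743 , 802]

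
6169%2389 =1391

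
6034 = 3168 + 2866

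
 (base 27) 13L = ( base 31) qp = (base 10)831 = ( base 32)PV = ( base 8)1477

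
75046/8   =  37523/4 = 9380.75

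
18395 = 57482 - 39087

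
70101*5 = 350505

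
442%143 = 13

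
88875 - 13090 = 75785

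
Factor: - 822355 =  - 5^1 *164471^1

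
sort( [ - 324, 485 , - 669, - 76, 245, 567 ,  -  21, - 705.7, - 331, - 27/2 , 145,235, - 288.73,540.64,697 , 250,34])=[ - 705.7, - 669, - 331, - 324,-288.73, - 76, - 21, - 27/2 , 34,145, 235,  245 , 250 , 485, 540.64, 567, 697]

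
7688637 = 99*77663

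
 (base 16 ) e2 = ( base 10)226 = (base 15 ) 101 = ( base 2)11100010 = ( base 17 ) d5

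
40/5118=20/2559 = 0.01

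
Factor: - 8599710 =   -  2^1 * 3^1*5^1*7^1 * 31^1*1321^1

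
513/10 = 513/10  =  51.30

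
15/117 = 5/39  =  0.13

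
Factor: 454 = 2^1*227^1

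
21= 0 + 21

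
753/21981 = 251/7327 = 0.03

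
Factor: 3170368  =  2^6*49537^1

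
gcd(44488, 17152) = 536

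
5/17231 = 5/17231 = 0.00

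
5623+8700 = 14323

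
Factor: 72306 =2^1*3^3*13^1*103^1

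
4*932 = 3728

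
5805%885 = 495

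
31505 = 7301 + 24204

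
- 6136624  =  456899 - 6593523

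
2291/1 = 2291 = 2291.00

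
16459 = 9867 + 6592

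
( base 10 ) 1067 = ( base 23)209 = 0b10000101011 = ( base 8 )2053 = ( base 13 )641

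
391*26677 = 10430707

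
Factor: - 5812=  - 2^2*1453^1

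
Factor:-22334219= -23^1*971053^1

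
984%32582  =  984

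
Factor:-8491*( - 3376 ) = 2^4*7^1*211^1*1213^1 = 28665616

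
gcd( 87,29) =29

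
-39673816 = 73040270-112714086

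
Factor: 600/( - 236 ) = - 2^1 *3^1 * 5^2* 59^(-1) = -  150/59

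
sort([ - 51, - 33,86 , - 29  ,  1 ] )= [ - 51,- 33, - 29,1,86 ]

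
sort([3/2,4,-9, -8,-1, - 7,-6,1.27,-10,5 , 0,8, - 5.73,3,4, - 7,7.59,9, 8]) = [  -  10, - 9,- 8, - 7,-7, - 6, - 5.73, - 1,0,1.27,3/2,3,4,4,5 , 7.59, 8,  8,9] 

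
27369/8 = 3421  +  1/8 = 3421.12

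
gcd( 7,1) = 1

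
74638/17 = 4390 + 8/17= 4390.47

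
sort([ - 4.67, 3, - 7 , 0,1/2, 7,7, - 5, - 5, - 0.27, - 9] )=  [- 9, - 7, - 5,-5 , - 4.67, - 0.27, 0, 1/2 , 3, 7,  7 ] 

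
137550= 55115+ 82435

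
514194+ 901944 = 1416138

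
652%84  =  64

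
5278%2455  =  368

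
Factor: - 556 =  - 2^2*139^1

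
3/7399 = 3/7399  =  0.00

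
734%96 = 62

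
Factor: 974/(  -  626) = - 487/313 = - 313^(  -  1)*487^1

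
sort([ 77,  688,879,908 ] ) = [77, 688,879 , 908 ] 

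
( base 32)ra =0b1101101010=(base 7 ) 2356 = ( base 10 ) 874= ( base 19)280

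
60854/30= 30427/15 = 2028.47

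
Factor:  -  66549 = -3^1*7^1*3169^1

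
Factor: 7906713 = 3^1*1231^1*2141^1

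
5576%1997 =1582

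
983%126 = 101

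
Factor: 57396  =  2^2 * 3^1*4783^1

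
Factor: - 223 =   -  223^1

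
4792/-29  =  -4792/29=   -165.24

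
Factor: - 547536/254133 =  - 2^4 * 3^(-1 )*61^1*151^ ( - 1) = - 976/453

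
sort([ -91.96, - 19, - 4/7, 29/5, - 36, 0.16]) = [ - 91.96,-36 , - 19  , - 4/7, 0.16,29/5] 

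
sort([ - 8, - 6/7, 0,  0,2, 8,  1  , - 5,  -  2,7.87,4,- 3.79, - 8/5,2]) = [ - 8, - 5, - 3.79, - 2,- 8/5, - 6/7,  0,0,  1,2,2,  4, 7.87, 8]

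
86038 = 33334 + 52704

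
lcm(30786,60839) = 2555238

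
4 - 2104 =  - 2100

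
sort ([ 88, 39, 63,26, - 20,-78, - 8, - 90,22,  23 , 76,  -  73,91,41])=[ - 90, - 78, - 73, - 20,  -  8, 22, 23, 26,39, 41, 63,76,88,91]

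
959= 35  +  924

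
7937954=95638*83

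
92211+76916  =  169127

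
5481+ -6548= - 1067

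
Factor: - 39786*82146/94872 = - 272355063/7906 = - 2^( - 1)*3^1*19^1*59^ ( - 1) *67^(  -  1) * 349^1 * 13691^1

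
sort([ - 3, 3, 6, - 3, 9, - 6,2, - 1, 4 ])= [ - 6, - 3, - 3, - 1,  2,3, 4, 6 , 9]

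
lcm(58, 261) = 522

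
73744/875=84+244/875 =84.28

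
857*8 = 6856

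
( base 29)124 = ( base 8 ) 1607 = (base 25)1B3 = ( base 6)4103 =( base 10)903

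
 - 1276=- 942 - 334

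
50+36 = 86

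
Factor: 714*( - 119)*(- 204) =17333064 = 2^3*3^2* 7^2*17^3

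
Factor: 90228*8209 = 740681652 = 2^2*3^1*73^1*103^1*8209^1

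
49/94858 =49/94858  =  0.00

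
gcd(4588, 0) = 4588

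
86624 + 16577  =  103201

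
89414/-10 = -44707/5 =-  8941.40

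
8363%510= 203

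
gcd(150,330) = 30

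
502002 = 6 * 83667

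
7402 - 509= 6893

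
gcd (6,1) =1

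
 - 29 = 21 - 50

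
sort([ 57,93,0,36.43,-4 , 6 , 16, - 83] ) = [ - 83, - 4,0, 6,  16, 36.43,57,93]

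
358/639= 358/639 = 0.56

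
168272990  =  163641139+4631851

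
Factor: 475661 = 131^1 * 3631^1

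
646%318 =10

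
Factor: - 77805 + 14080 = -5^2 * 2549^1 = - 63725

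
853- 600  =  253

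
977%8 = 1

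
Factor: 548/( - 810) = -2^1*3^( - 4)*5^ ( - 1)*137^1 = - 274/405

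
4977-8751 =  -3774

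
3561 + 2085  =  5646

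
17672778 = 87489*202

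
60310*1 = 60310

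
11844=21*564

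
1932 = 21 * 92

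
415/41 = 415/41 = 10.12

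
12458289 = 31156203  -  18697914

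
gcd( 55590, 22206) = 6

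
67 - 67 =0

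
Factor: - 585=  - 3^2*5^1*13^1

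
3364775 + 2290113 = 5654888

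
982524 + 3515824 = 4498348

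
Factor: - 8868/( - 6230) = 2^1*3^1*5^(-1)*7^( - 1 )*89^( - 1 ) *739^1  =  4434/3115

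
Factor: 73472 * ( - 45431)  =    -  3337906432 =- 2^8*7^1* 41^1*181^1*251^1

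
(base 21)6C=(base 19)75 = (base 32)4A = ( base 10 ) 138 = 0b10001010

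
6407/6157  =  6407/6157 = 1.04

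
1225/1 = 1225=1225.00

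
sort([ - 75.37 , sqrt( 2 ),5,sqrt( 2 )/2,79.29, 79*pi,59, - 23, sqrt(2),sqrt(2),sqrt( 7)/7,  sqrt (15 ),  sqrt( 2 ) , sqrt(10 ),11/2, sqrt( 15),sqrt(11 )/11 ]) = [ - 75.37,-23,sqrt (11 ) /11,sqrt( 7)/7, sqrt( 2 )/2, sqrt( 2), sqrt(2), sqrt(2 ), sqrt( 2),sqrt( 10), sqrt( 15 ) , sqrt (15),  5,11/2, 59,79.29,79*pi ]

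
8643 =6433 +2210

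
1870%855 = 160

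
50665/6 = 50665/6 = 8444.17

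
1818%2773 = 1818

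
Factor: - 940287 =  - 3^1*17^1*103^1*179^1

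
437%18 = 5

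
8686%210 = 76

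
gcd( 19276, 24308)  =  4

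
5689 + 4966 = 10655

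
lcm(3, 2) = 6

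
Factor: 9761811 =3^1*3253937^1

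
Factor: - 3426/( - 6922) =1713/3461  =  3^1*571^1*3461^( - 1) 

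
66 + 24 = 90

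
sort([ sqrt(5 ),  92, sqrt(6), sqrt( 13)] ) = [sqrt(5),  sqrt ( 6 ),sqrt ( 13),92] 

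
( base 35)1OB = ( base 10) 2076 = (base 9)2756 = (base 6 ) 13340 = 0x81c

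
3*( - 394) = - 1182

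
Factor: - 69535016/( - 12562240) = 2^(-3)*5^ ( -1) * 37^(- 1) * 41^1*1061^(  -  1)* 211997^1  =  8691877/1570280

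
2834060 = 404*7015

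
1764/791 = 252/113 =2.23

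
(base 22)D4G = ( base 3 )22202220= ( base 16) 18fc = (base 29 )7HG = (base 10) 6396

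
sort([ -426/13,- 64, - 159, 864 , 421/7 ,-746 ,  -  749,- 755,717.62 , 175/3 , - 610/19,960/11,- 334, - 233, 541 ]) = [ - 755, - 749, - 746, - 334, - 233,-159 , -64 , - 426/13,-610/19,175/3, 421/7 , 960/11, 541, 717.62 , 864 ] 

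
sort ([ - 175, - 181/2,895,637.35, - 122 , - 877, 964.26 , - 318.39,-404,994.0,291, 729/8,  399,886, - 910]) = [  -  910 , - 877, - 404  , - 318.39, - 175, - 122, - 181/2, 729/8,291,399,637.35 , 886, 895, 964.26,  994.0]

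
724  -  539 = 185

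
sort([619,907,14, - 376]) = [  -  376,14,  619, 907] 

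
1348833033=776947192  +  571885841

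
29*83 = 2407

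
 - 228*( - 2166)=493848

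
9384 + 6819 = 16203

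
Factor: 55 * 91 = 5005 = 5^1*7^1*11^1*13^1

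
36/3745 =36/3745 = 0.01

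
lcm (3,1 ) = 3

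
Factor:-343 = -7^3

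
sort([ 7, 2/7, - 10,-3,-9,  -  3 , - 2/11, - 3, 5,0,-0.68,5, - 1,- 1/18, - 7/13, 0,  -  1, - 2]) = [ - 10,-9, - 3, - 3, - 3, - 2, - 1, -1,  -  0.68, - 7/13,-2/11,-1/18,  0,0, 2/7, 5, 5, 7] 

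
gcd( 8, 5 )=1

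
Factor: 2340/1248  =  2^(-3 )*3^1*5^1 = 15/8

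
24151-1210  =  22941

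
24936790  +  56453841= 81390631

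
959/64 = 14  +  63/64  =  14.98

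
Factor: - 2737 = -7^1*17^1 * 23^1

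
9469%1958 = 1637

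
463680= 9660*48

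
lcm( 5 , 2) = 10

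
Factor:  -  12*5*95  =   - 2^2 *3^1*5^2 * 19^1= - 5700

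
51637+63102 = 114739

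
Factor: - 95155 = -5^1*19031^1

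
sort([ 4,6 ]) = [4,  6]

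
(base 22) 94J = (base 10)4463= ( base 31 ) 4ju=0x116f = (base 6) 32355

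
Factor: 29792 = 2^5*7^2 * 19^1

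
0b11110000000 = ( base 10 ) 1920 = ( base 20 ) 4g0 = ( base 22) 3l6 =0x780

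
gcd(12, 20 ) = 4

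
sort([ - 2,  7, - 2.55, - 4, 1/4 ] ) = [ - 4,  -  2.55, - 2 , 1/4,7]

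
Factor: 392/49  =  2^3 =8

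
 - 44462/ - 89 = 44462/89=499.57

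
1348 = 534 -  - 814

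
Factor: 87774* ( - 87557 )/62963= - 7685228118/62963 = -  2^1*3^1*79^(-1) * 797^(-1) * 14629^1*87557^1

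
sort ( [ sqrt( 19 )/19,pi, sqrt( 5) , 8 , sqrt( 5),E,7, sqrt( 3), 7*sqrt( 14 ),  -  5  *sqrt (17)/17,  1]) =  [- 5*sqrt( 17)/17 , sqrt( 19 ) /19, 1, sqrt( 3),sqrt ( 5), sqrt (5), E, pi, 7, 8, 7*sqrt( 14 )] 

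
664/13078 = 332/6539 = 0.05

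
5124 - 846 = 4278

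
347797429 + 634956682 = 982754111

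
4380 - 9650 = -5270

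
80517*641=51611397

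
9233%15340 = 9233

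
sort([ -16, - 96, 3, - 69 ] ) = [ - 96, - 69 , - 16,3]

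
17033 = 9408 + 7625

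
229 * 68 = 15572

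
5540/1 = 5540  =  5540.00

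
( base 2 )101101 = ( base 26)1j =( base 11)41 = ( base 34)1B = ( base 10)45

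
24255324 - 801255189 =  - 776999865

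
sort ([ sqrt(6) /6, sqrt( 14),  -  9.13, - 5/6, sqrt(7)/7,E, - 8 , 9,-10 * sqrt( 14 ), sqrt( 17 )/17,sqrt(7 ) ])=[ - 10*sqrt(14), - 9.13, - 8, - 5/6, sqrt(17 ) /17, sqrt(7 )/7, sqrt(6) /6,sqrt ( 7), E,sqrt(14),9 ] 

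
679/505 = 679/505 =1.34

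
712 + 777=1489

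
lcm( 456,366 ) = 27816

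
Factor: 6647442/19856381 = 2^1*3^1*17^1*347^( - 1)* 57223^( - 1)*65171^1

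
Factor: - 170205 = -3^1*5^1 * 7^1* 1621^1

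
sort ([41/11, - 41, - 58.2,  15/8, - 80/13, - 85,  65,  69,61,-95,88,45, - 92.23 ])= [ - 95, - 92.23,- 85, - 58.2, - 41  ,  -  80/13,15/8, 41/11, 45 , 61 , 65  ,  69,  88 ] 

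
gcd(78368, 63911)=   79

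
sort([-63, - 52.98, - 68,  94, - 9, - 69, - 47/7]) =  [-69, - 68, - 63,-52.98, - 9, - 47/7, 94]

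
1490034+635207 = 2125241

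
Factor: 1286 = 2^1*643^1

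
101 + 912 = 1013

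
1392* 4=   5568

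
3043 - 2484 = 559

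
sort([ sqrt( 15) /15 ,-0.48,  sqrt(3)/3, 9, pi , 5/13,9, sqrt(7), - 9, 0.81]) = [ - 9, - 0.48 , sqrt( 15)/15, 5/13, sqrt( 3 ) /3,0.81, sqrt(7),pi,  9, 9]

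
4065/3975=1 + 6/265 = 1.02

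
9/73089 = 1/8121 = 0.00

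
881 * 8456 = 7449736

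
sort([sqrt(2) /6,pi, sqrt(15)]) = [sqrt(2)/6 , pi, sqrt( 15)]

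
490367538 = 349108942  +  141258596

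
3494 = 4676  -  1182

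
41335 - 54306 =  - 12971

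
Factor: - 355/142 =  - 2^(  -  1) * 5^1 = - 5/2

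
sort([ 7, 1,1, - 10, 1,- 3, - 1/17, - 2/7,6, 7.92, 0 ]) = [  -  10, - 3, - 2/7,- 1/17 , 0, 1, 1,1, 6, 7,7.92] 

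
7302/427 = 17 + 43/427 = 17.10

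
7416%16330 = 7416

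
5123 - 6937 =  - 1814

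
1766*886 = 1564676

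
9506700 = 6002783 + 3503917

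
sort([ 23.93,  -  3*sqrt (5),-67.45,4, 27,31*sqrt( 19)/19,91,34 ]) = [ - 67.45, - 3*sqrt( 5), 4, 31*sqrt( 19)/19,23.93 , 27,34,91 ]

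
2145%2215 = 2145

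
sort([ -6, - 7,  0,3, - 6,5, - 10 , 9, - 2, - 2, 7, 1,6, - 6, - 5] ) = [ - 10, - 7, - 6, - 6, - 6, -5, - 2, -2,0, 1,3, 5,6,  7,9] 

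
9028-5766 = 3262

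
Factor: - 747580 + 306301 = -3^2*49031^1 = -441279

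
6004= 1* 6004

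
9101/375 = 24 + 101/375 = 24.27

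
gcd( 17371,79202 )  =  1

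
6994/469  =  14 + 428/469 = 14.91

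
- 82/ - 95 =82/95 = 0.86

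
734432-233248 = 501184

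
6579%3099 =381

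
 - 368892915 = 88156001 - 457048916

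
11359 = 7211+4148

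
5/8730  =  1/1746  =  0.00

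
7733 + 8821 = 16554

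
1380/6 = 230 = 230.00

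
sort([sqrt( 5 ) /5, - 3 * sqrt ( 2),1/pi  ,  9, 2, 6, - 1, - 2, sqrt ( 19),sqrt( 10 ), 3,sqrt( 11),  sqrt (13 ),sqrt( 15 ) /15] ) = [ - 3*sqrt(2 ), - 2 , - 1, sqrt( 15 )/15, 1/pi, sqrt(5) /5, 2,  3, sqrt ( 10),sqrt( 11), sqrt (13 ),sqrt(19)  ,  6,9]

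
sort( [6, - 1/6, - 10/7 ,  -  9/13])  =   [ - 10/7, - 9/13, - 1/6, 6 ]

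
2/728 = 1/364 = 0.00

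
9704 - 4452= 5252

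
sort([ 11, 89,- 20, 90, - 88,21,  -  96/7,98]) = [ - 88,  -  20,-96/7, 11,21,89 , 90, 98 ]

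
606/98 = 303/49 = 6.18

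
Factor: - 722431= - 722431^1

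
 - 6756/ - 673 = 10 + 26/673 =10.04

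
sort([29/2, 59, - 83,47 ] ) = [ - 83,  29/2, 47, 59]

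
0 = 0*5743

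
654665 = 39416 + 615249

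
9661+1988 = 11649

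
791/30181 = 791/30181 = 0.03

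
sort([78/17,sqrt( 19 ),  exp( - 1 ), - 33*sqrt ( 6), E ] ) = [-33*sqrt( 6), exp(-1 ),E  ,  sqrt( 19), 78/17 ] 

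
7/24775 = 7/24775 = 0.00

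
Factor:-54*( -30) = 2^2*3^4*5^1  =  1620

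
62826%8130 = 5916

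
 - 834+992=158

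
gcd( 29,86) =1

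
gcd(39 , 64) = 1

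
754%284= 186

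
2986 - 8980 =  - 5994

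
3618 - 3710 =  - 92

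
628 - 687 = - 59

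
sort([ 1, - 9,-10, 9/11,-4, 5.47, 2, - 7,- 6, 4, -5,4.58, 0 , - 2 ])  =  [ - 10, - 9, - 7, - 6,-5,-4,-2, 0, 9/11, 1, 2, 4, 4.58, 5.47]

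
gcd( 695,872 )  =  1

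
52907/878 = 60+227/878 = 60.26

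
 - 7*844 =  - 5908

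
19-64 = - 45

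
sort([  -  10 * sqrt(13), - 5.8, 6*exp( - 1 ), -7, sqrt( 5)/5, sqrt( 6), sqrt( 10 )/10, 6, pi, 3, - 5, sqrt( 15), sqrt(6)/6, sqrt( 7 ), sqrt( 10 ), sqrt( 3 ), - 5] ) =[ - 10 * sqrt(13), -7,-5.8,-5,  -  5,sqrt( 10) /10, sqrt( 6 ) /6, sqrt ( 5 ) /5 , sqrt( 3),  6*exp( - 1), sqrt( 6), sqrt( 7),  3, pi, sqrt( 10 ),  sqrt( 15), 6]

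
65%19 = 8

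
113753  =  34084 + 79669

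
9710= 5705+4005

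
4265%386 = 19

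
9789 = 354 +9435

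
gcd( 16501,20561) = 29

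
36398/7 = 36398/7 = 5199.71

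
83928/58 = 41964/29  =  1447.03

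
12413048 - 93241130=-80828082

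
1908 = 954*2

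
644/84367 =644/84367 = 0.01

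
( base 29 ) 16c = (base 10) 1027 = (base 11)854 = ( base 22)22F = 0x403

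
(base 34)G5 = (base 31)hm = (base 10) 549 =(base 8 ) 1045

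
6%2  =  0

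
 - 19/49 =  -19/49 = - 0.39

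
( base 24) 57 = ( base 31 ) 43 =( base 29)4B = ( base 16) 7F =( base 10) 127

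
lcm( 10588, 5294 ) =10588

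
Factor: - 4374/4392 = -2^( - 2 ) * 3^5*61^( - 1 )  =  - 243/244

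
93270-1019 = 92251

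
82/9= 9+1/9 = 9.11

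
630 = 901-271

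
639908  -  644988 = -5080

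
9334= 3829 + 5505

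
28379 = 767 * 37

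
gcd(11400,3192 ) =456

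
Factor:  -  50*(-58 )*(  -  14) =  - 2^3*5^2 * 7^1*29^1= -40600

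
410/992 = 205/496 = 0.41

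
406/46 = 203/23= 8.83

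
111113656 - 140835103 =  - 29721447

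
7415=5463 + 1952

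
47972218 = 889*53962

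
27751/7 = 3964+3/7 = 3964.43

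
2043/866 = 2 + 311/866  =  2.36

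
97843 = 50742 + 47101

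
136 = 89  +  47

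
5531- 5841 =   -  310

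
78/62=1 + 8/31=1.26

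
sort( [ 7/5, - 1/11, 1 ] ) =[ - 1/11, 1,7/5 ]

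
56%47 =9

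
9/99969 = 3/33323 = 0.00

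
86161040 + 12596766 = 98757806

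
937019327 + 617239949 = 1554259276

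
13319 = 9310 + 4009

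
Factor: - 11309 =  - 43^1 * 263^1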